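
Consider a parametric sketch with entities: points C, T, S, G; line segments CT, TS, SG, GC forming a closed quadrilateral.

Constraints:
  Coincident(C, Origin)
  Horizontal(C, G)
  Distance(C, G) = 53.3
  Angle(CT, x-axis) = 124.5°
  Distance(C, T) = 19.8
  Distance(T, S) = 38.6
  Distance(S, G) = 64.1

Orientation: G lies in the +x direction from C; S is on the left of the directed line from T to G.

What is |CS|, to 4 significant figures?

49.21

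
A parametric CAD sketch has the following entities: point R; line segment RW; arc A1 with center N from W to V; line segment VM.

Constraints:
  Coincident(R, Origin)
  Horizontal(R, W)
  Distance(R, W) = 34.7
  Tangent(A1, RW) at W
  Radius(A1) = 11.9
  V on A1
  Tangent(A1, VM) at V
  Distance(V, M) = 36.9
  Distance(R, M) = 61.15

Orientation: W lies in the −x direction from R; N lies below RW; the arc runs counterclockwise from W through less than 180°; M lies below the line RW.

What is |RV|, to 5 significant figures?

48.584

Checks: |NV| = 11.90 ✓; ∠(NV, VM) = 90.00° ✓; |VM| = 36.90 ✓; |RM| = 61.15 ✓.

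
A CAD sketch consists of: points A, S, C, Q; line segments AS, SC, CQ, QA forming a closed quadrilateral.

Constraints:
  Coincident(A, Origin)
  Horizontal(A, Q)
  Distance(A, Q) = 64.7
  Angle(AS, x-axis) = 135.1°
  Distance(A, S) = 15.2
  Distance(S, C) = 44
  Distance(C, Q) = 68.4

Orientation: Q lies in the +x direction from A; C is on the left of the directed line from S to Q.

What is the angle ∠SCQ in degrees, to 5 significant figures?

82.322°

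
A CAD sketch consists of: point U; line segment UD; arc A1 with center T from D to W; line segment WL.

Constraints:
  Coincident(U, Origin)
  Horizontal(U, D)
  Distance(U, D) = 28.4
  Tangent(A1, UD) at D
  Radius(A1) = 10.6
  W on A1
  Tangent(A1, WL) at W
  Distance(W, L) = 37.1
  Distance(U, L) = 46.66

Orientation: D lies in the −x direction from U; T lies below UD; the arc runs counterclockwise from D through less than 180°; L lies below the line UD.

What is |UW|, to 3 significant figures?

40.4

Checks: |TW| = 10.60 ✓; ∠(TW, WL) = 90.00° ✓; |WL| = 37.10 ✓; |UL| = 46.66 ✓.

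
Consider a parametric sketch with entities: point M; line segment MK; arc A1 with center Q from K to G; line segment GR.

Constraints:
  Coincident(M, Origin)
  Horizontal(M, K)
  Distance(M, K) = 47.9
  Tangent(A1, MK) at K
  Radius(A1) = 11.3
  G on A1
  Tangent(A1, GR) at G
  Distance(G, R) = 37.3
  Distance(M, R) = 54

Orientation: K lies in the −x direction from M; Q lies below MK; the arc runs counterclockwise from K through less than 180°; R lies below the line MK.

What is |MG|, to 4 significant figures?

59.07

M is at the origin; M and K share the same y with |MK| = 47.9 and K on the −x side, so K = (-47.90, 0.000). Since A1 is tangent to MK there, QK ⟂ MK, so Q = K + (0, -11.3) = (-47.90, -11.30). Since QG ⟂ GR (tangency), |QR| = √(11.3² + 37.3²) = 38.97 regardless of where G sits on A1. So R lies on both circle(M, 54.0) and circle(Q, 38.97); the below-MK intersection is R = (-29.14, -45.46). G is the foot of the tangent from R: G = (-55.80, -19.38).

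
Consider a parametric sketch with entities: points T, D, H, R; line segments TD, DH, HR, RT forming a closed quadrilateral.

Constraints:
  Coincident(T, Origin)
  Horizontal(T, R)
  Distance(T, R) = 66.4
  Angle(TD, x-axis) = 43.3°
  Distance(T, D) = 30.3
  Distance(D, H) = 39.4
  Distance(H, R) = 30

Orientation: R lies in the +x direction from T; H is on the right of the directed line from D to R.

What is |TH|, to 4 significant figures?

42.49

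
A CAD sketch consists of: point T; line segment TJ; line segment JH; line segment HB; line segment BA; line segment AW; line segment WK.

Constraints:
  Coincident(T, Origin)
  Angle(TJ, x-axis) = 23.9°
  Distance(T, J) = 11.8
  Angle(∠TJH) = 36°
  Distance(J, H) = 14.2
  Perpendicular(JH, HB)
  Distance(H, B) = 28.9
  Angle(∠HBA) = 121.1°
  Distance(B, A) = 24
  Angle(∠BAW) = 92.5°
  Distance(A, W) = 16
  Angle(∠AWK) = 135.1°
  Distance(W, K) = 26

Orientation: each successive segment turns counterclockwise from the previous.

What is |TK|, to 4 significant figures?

20.16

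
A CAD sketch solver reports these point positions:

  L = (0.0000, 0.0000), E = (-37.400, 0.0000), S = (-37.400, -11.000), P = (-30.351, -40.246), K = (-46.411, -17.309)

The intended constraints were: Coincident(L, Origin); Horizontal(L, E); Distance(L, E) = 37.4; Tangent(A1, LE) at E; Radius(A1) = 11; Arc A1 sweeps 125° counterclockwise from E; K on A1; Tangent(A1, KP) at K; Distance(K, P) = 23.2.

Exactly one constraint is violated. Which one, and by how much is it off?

Distance(K, P) = 23.2 — off by 4.80.

L = (0.00, 0.00) ✓; L.y = 0.00, E.y = 0.00 ✓; |LE| = 37.40 ✓; ∠(SE, EL) = 90.00° ✓; |SE| = 11.00 ✓; bearing(S→K) − bearing(S→E) = 125.0° ✓; |SK| = 11.00 ✓; ∠(SK, KP) = 90.00° ✓; |KP| = 28.00 ✗.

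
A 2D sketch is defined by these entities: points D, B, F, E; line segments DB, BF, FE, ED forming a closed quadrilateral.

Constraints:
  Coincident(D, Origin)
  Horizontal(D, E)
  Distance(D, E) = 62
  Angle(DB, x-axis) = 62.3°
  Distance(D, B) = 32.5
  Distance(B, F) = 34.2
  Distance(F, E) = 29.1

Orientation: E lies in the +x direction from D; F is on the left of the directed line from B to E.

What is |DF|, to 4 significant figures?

55.72

Checks: |BF| = 34.20 ✓; |FE| = 29.10 ✓.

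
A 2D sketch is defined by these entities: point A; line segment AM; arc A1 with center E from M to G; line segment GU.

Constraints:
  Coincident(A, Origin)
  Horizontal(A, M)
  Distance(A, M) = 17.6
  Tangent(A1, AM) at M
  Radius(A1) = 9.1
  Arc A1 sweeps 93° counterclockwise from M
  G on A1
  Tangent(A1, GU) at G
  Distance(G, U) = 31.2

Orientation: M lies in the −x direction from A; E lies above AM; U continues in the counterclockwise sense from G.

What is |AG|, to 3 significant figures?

12.8

A is at the origin; AM is horizontal with |AM| = 17.6 and M on the −x side, so M = (-17.6, 0.00). Tangency of A1 to AM means the radius EM is perpendicular to AM, so E = M + (0, 9.1) = (-17.6, 9.10). On A1, M sits at bearing -90° from E; a 93° counterclockwise sweep puts G at bearing 3°, so G = E + 9.1·(cos 3°, sin 3°) = (-8.51, 9.58). Then |AG| = |G − A| = 12.8.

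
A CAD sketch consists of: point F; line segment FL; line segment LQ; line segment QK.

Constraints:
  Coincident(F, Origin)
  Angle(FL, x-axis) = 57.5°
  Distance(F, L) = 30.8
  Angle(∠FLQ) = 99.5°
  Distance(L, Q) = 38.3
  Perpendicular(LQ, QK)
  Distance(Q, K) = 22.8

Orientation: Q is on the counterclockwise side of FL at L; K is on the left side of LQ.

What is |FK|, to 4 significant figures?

44.04

F is at the origin; FL runs at 57.5° with length 30.8, so L = 30.8·(cos 57.5°, sin 57.5°) = (16.55, 25.98). ∠FLQ = 99.5°, so LQ runs at 57.5° + (180° − 99.5°) = 138.0° from the x-axis; with |LQ| = 38.3, Q = L + 38.3·(cos 138.0°, sin 138.0°) = (-11.91, 51.60). The perpendicularity gives QK at right angles to LQ; with |QK| = 22.8 on the left of LQ, K = Q + 22.8·(-0.6691, -0.7431) = (-27.17, 34.66). Then |FK| = |K − F| = 44.04.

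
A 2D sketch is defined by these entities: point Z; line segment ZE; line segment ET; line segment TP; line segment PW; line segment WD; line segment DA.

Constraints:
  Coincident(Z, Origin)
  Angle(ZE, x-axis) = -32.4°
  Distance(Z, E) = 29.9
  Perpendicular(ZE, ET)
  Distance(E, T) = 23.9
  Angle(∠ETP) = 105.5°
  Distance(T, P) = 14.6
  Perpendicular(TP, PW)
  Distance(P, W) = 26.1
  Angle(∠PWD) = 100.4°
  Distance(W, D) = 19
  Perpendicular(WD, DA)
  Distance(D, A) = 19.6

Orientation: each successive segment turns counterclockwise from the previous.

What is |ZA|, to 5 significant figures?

36.530

∠PWD = 100.4° gives WD at -58.300° from the x-axis; with |WD| = 19.0, D = (18.882, -18.672). WD is perpendicular to DA, so DA runs at 31.700°; with |DA| = 19.6, A = (35.558, -8.3732). Then |ZA| = |A − Z| = 36.530.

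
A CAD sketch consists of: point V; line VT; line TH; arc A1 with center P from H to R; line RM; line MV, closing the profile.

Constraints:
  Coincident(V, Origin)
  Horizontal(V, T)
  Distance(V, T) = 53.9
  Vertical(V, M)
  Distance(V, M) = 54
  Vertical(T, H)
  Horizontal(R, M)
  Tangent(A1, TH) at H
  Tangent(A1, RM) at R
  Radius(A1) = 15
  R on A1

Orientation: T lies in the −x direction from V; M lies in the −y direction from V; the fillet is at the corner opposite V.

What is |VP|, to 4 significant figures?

55.08

V is at the origin; V and T share the same y with |VT| = 53.9 and T on the −x side, so T = (-53.90, 0.000). V and M share the same x with |VM| = 54.0 and M on the −y side, so M = (0.000, -54.00). The virtual corner opposite V is at (-53.90, -54.00). Since A1 is tangent to TH there, PH ⟂ TH and the tangent condition forces PR to be normal to RM, with radius 15.0, so the center P sits 15.0 in from both sides at P = (-38.90, -39.00). Then |VP| = |P − V| = 55.08.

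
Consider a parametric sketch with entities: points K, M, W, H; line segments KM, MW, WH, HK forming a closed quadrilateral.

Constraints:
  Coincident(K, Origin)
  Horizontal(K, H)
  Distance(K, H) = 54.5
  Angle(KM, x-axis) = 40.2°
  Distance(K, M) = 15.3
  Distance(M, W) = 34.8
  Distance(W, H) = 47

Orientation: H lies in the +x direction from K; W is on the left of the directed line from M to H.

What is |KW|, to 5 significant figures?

49.514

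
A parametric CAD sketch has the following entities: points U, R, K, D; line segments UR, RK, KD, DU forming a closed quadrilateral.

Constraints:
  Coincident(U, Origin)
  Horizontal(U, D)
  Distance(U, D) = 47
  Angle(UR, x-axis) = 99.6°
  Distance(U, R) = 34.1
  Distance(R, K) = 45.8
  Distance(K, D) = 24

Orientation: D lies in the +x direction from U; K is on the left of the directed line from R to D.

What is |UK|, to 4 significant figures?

44.83

U is at the origin; U and D share the same y with |UD| = 47.0 and D in +x, so D = (47.0, 0). UR runs at 99.6° with |UR| = 34.1, so R = (-5.687, 33.62). K is determined by |RK| = 45.8 and |KD| = 24.0 together: it lies at the intersection of circle(R, 45.8) and circle(D, 24.0). With |RD| = 62.50, the foot of the radical line on RD is 43.42 from R and the perpendicular offset is √(45.8² − 43.42²) = 14.56. Taking the left-of-RD solution: K = (38.75, 22.54).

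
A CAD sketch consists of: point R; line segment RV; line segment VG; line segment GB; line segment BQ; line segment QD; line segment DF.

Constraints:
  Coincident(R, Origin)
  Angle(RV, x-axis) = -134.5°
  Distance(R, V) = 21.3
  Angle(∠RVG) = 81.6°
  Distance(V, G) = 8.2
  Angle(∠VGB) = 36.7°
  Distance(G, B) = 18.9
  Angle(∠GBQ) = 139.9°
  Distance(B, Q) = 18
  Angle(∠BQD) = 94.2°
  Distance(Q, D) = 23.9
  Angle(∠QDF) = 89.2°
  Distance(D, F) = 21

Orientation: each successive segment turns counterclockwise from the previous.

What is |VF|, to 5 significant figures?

14.317

∠BQD = 94.2° gives QD at -126.90° from the x-axis; with |QD| = 23.9, D = (-43.390, -11.357). ∠QDF = 89.2° gives DF at -36.100° from the x-axis; with |DF| = 21.0, F = (-26.422, -23.730). Then |VF| = |F − V| = 14.317.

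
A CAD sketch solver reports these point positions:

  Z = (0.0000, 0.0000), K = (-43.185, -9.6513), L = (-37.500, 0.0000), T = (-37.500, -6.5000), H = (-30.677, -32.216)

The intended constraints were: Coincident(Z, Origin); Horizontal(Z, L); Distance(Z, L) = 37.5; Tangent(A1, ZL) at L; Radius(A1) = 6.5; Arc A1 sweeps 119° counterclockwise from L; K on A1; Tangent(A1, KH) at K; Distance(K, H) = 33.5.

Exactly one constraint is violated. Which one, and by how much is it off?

Distance(K, H) = 33.5 — off by 7.70.

Z = (0.00, 0.00) ✓; Z.y = 0.00, L.y = 0.00 ✓; |ZL| = 37.50 ✓; ∠(TL, LZ) = 90.00° ✓; |TL| = 6.500 ✓; bearing(T→K) − bearing(T→L) = 119.0° ✓; |TK| = 6.500 ✓; ∠(TK, KH) = 90.00° ✓; |KH| = 25.80 ✗.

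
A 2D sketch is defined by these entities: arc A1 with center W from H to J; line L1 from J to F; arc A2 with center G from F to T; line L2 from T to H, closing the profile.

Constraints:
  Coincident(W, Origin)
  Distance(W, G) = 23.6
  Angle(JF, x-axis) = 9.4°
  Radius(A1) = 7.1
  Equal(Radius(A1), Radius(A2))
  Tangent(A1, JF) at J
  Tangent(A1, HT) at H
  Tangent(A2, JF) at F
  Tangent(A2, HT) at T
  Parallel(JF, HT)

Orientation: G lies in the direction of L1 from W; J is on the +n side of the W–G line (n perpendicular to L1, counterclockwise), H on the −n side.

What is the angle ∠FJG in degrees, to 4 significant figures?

16.74°

The slot axis is L1's direction at 9.4°, so u = (cos 9.4°, sin 9.4°) = (0.9866, 0.1633) and n = (−sin 9.4°, cos 9.4°) = (-0.1633, 0.9866). W is at the origin and G lies 23.6 along u from W, so G = 23.6·u = (23.28, 3.854). Tangency of A1 to both parallel lines with radius 7.1 puts J and H at W ± 7.1·n: J = (-1.160, 7.005), H = (1.160, -7.005). Equal radii place F and T the same way about G: F = G + 7.1·n = (22.12, 10.86), T = G − 7.1·n = (24.44, -3.150). Then cos ∠FJG = JF·JG / (|JF||JG|), giving 16.74°.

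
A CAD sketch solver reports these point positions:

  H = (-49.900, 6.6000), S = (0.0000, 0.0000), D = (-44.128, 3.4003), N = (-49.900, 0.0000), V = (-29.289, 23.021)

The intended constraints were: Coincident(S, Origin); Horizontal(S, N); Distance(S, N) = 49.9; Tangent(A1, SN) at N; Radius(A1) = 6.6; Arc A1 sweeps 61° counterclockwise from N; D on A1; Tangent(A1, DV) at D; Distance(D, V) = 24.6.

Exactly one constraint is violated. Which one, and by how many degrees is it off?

Tangent(A1, DV) at D — off by 8.10°.

S = (0.00, 0.00) ✓; S.y = 0.00, N.y = 0.00 ✓; |SN| = 49.90 ✓; ∠(HN, NS) = 90.00° ✓; |HN| = 6.600 ✓; bearing(H→D) − bearing(H→N) = 61.00° ✓; |HD| = 6.600 ✓; ∠(HD, DV) = 98.10° ✗; |DV| = 24.60 ✓.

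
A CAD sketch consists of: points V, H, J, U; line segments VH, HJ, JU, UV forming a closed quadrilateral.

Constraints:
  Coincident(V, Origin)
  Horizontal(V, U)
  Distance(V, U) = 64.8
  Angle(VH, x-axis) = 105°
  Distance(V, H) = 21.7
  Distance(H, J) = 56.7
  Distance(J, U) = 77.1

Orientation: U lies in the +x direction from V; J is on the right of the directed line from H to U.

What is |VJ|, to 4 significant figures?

35.88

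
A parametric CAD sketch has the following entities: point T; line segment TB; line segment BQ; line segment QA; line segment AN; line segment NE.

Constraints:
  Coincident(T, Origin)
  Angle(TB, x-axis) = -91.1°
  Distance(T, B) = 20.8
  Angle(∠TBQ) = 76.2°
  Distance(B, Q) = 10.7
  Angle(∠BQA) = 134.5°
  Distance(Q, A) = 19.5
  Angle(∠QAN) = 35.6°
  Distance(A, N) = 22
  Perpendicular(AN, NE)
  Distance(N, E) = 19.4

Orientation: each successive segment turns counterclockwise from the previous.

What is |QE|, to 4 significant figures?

10.13

T is at the origin; TB runs at -91.1° with length 20.8, so B = (-0.3993, -20.80). ∠TBQ = 76.2° gives BQ at 12.70° from the x-axis; with |BQ| = 10.7, Q = (10.04, -18.44). ∠BQA = 134.5° gives QA at 58.20° from the x-axis; with |QA| = 19.5, A = (20.31, -1.871). ∠QAN = 35.6° gives AN at -157.4° from the x-axis; with |AN| = 22.0, N = (0.003926, -10.33). AN is perpendicular to NE, so NE runs at -67.40°; with |NE| = 19.4, E = (7.459, -28.24). Then |QE| = |E − Q| = 10.13.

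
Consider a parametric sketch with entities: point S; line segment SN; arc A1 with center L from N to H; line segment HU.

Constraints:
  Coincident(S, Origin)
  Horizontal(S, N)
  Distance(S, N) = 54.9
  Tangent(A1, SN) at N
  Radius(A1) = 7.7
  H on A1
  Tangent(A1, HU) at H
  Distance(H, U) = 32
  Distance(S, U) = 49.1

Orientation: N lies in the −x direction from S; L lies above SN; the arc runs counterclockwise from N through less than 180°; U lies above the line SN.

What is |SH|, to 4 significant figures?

48.04

Checks: S.y = 0.00, N.y = 0.00 ✓; |LH| = 7.700 ✓; ∠(LH, HU) = 90.00° ✓; |HU| = 32.00 ✓; |SU| = 49.10 ✓.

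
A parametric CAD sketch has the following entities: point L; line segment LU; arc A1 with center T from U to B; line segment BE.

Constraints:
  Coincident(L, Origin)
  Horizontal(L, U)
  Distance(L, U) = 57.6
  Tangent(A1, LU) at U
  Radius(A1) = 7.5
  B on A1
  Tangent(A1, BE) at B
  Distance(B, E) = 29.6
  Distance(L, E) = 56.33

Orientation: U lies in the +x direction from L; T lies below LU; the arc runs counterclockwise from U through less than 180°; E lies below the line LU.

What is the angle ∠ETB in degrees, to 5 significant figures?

75.782°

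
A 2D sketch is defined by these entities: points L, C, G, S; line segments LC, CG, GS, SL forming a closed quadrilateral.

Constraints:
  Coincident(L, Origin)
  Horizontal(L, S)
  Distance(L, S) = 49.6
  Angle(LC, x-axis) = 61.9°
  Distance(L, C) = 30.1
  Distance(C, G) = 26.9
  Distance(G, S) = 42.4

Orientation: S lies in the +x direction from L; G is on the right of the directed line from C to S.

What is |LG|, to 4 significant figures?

7.227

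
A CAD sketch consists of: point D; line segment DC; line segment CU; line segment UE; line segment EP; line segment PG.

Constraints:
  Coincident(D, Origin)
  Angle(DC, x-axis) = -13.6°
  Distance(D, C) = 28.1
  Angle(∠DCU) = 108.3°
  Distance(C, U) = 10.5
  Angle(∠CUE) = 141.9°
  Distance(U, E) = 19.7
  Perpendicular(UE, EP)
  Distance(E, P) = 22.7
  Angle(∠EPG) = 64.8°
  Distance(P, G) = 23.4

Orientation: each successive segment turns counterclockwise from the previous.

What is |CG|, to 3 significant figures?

9.23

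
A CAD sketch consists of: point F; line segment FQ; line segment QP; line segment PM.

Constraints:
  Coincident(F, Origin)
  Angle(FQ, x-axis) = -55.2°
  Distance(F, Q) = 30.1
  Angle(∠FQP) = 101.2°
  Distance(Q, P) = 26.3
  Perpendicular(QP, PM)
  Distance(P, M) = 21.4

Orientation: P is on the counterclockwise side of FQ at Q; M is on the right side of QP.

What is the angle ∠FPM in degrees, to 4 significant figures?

132.6°

∠FQP = 101.2°, so QP runs at -55.2° + (180° − 101.2°) = 23.60° from the x-axis; with |QP| = 26.3, P = Q + 26.3·(cos 23.60°, sin 23.60°) = (41.28, -14.19). QP ⟂ PM; with |PM| = 21.4 on the right of QP, M = P + 21.4·(0.4003, -0.9164) = (49.85, -33.80). Then cos ∠FPM = PF·PM / (|PF||PM|), giving 132.6°.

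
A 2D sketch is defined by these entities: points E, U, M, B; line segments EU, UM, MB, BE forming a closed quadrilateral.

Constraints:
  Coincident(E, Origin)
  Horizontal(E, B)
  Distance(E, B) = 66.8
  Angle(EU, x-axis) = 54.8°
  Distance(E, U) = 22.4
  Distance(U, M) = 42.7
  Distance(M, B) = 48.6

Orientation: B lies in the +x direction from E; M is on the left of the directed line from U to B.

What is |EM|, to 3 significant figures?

64.4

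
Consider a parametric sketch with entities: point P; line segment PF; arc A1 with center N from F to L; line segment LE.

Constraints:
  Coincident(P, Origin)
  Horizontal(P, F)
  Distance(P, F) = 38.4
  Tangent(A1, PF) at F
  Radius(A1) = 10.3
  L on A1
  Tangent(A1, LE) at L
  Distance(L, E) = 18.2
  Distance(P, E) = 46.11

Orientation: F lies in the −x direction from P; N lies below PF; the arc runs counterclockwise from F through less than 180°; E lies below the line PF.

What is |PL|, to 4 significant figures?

49.24

Checks: |NL| = 10.30 ✓; ∠(NL, LE) = 90.00° ✓; |LE| = 18.20 ✓; |PE| = 46.11 ✓.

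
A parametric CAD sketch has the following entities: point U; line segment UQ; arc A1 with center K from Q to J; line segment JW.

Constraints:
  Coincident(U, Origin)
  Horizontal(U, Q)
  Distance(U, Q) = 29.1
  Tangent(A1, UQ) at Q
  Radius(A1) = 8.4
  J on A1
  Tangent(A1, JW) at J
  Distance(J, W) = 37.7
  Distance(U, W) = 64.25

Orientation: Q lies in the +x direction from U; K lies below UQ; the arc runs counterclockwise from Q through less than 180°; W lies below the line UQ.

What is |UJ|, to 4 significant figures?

27.06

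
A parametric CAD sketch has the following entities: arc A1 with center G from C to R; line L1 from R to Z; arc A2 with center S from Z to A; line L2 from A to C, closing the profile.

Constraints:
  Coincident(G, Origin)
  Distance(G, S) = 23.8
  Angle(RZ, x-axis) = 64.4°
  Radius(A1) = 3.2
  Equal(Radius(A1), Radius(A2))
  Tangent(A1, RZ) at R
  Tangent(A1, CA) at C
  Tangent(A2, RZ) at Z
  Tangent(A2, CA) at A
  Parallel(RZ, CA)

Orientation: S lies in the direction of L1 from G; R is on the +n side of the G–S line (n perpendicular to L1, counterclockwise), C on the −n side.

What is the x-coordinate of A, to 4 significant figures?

13.17

The slot axis is L1's direction at 64.4°, so u = (cos 64.4°, sin 64.4°) = (0.4321, 0.9018) and n = (−sin 64.4°, cos 64.4°) = (-0.9018, 0.4321). G is at the origin and S lies 23.8 along u from G, so S = 23.8·u = (10.28, 21.46). Tangency of A1 to both parallel lines with radius 3.2 puts R and C at G ± 3.2·n: R = (-2.886, 1.383), C = (2.886, -1.383). Equal radii place Z and A the same way about S: Z = S + 3.2·n = (7.398, 22.85), A = S − 3.2·n = (13.17, 20.08). So A.x = 13.17.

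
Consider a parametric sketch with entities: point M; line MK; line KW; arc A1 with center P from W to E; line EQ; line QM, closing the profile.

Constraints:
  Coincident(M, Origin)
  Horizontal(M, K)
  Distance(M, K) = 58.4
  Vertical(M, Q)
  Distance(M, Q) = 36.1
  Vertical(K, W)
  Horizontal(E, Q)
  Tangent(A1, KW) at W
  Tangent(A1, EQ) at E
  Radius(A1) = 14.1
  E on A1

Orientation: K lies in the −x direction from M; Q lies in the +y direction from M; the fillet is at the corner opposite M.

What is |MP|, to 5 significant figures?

49.462

M and Q share the same x with |MQ| = 36.1 and Q on the +y side, so Q = (0.0000, 36.100). The virtual corner opposite M is at (-58.400, 36.100). A1 meets KW tangentially, so PW is at right angles to KW and A1 meets EQ tangentially, so PE is at right angles to EQ, with radius 14.1, so the center P sits 14.1 in from both sides at P = (-44.300, 22.000). Then |MP| = |P − M| = 49.462.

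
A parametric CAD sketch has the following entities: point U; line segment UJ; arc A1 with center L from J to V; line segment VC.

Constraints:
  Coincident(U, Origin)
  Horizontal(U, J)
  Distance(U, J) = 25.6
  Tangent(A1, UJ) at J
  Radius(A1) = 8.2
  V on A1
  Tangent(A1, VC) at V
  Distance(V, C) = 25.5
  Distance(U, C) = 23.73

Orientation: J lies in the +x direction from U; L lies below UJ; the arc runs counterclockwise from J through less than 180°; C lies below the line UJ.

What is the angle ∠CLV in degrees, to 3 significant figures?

72.2°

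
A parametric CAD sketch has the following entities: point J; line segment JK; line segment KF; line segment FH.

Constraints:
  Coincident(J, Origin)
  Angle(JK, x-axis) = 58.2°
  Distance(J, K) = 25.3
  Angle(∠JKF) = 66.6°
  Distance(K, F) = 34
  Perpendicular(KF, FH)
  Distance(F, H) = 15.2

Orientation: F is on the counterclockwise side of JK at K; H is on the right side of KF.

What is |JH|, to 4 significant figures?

45.27

∠JKF = 66.6°, so KF runs at 58.2° + (180° − 66.6°) = 171.6° from the x-axis; with |KF| = 34.0, F = K + 34.0·(cos 171.6°, sin 171.6°) = (-20.30, 26.47). The perpendicularity gives FH at right angles to KF; with |FH| = 15.2 on the right of KF, H = F + 15.2·(0.1461, 0.9893) = (-18.08, 41.51). Then |JH| = |H − J| = 45.27.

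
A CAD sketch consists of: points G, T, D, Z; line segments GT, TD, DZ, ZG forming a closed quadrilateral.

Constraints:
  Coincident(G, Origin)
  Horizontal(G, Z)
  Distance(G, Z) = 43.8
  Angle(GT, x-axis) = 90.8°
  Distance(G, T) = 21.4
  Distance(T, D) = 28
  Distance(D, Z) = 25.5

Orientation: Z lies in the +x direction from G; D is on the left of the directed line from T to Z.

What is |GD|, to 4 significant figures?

33.97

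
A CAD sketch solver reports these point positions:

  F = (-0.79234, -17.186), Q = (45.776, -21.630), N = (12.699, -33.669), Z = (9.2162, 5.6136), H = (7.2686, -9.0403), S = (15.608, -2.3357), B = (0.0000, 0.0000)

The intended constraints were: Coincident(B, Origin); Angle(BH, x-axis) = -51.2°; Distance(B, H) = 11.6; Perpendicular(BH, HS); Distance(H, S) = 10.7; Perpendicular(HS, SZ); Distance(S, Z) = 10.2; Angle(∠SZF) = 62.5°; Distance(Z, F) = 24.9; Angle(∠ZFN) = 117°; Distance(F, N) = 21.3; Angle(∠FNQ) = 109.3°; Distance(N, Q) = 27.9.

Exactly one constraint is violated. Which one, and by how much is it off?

Distance(N, Q) = 27.9 — off by 7.30.

B = (0.00, 0.00) ✓; BH at -51.20° ✓; |BH| = 11.60 ✓; ∠(BH, HS) = 90.00° ✓; |HS| = 10.70 ✓; ∠(HS, SZ) = 90.00° ✓; |SZ| = 10.20 ✓; ∠SZF = 62.50° ✓; |ZF| = 24.90 ✓; ∠ZFN = 117.0° ✓; |FN| = 21.30 ✓; ∠FNQ = 109.3° ✓; |NQ| = 35.20 ✗.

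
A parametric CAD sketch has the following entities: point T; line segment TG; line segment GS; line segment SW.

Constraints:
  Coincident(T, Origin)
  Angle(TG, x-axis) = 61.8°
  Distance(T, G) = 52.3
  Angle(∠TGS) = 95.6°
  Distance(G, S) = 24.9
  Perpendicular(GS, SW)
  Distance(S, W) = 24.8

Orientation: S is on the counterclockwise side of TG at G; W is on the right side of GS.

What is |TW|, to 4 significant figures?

82.50

∠TGS = 95.6°, so GS runs at 61.8° + (180° − 95.6°) = 146.2° from the x-axis; with |GS| = 24.9, S = G + 24.9·(cos 146.2°, sin 146.2°) = (4.023, 59.94). GS is perpendicular to SW; with |SW| = 24.8 on the right of GS, W = S + 24.8·(0.5563, 0.8310) = (17.82, 80.55). Then |TW| = |W − T| = 82.50.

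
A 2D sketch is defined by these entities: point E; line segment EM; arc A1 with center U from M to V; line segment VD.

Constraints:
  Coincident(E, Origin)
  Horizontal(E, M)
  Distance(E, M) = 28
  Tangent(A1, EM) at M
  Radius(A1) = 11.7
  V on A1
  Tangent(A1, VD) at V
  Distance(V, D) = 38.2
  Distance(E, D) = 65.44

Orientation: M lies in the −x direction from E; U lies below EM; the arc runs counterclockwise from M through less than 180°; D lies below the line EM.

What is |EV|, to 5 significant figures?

40.922

Checks: |EM| = 28.00 ✓; |UV| = 11.70 ✓; ∠(UV, VD) = 90.00° ✓; |VD| = 38.20 ✓; |ED| = 65.44 ✓.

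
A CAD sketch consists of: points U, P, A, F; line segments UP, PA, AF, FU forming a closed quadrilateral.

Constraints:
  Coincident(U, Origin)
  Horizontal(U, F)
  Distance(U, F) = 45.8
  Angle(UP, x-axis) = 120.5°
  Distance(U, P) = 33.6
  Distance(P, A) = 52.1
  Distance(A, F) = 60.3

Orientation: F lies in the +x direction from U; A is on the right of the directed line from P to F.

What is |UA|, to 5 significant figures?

24.816

Checks: UP at 120.5° ✓; |PA| = 52.10 ✓; |AF| = 60.30 ✓.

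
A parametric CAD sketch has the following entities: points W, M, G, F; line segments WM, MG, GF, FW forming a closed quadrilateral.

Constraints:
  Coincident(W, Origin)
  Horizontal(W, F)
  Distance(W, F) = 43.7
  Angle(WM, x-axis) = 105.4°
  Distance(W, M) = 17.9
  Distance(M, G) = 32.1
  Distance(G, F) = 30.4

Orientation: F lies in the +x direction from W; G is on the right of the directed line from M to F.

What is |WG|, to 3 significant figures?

16.8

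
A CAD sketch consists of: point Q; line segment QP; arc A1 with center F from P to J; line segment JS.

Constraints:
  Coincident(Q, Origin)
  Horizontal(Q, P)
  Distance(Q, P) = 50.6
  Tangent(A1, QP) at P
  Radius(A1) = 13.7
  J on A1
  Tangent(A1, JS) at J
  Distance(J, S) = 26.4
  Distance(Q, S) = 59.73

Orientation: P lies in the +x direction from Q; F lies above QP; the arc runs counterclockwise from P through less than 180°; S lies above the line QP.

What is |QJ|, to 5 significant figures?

64.781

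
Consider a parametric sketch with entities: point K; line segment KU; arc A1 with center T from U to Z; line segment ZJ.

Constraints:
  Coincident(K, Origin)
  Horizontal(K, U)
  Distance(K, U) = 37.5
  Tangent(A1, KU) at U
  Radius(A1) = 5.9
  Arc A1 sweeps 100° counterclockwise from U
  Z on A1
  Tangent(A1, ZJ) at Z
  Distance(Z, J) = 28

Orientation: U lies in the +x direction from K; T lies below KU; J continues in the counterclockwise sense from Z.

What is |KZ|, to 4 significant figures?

32.44

K is at the origin; K and U share the same y with |KU| = 37.5 and U on the +x side, so U = (37.50, 0.000). A1 meets KU tangentially, so TU is at right angles to KU, so T = U + (0, -5.9) = (37.50, -5.900). On A1, U sits at bearing 90° from T; a 100° counterclockwise sweep puts Z at bearing 190°, so Z = T + 5.9·(cos 190°, sin 190°) = (31.69, -6.925). Then |KZ| = |Z − K| = 32.44.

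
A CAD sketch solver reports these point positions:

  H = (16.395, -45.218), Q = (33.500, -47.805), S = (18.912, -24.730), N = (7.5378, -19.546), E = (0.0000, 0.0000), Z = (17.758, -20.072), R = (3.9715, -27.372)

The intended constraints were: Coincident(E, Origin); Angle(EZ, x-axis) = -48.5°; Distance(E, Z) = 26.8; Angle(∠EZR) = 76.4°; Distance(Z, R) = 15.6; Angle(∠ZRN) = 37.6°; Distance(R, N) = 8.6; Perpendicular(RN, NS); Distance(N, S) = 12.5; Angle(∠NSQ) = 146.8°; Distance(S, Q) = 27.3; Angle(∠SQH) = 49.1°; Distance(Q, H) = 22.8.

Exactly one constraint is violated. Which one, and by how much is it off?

Distance(Q, H) = 22.8 — off by 5.50.

E = (0.00, 0.00) ✓; EZ at -48.50° ✓; |EZ| = 26.80 ✓; ∠EZR = 76.40° ✓; |ZR| = 15.60 ✓; ∠ZRN = 37.60° ✓; |RN| = 8.600 ✓; ∠(RN, NS) = 90.00° ✓; |NS| = 12.50 ✓; ∠NSQ = 146.8° ✓; |SQ| = 27.30 ✓; ∠SQH = 49.10° ✓; |QH| = 17.30 ✗.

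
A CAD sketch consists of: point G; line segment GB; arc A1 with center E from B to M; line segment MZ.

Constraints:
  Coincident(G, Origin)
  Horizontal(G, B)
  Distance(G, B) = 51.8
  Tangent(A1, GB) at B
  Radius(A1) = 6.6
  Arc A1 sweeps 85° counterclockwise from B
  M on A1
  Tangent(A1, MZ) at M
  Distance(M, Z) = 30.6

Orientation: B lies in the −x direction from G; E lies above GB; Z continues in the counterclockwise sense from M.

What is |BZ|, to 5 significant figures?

37.660

On A1, B sits at bearing -90° from E; an 85° counterclockwise sweep puts M at bearing -5°, so M = E + 6.6·(cos -5°, sin -5°) = (-45.225, 6.0248). A1 meets MZ tangentially, so EM is at right angles to MZ, so MZ runs along (−sin -5°, cos -5°); with |MZ| = 30.6, Z = (-42.558, 36.508). Then |BZ| = |Z − B| = 37.660.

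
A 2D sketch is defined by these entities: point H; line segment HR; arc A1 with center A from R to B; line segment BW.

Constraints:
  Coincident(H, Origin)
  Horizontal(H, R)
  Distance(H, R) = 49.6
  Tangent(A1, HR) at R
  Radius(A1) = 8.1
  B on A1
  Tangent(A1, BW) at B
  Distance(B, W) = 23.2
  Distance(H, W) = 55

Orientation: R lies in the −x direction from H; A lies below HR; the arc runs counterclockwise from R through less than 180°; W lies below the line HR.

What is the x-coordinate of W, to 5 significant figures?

-44.616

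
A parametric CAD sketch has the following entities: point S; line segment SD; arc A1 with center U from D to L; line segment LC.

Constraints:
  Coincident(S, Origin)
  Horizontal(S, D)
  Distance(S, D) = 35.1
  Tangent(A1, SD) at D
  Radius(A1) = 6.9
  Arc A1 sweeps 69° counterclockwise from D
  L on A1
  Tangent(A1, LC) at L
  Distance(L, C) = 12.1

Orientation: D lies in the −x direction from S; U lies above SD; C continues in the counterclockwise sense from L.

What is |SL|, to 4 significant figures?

29.00

A1 meets SD tangentially, so UD is at right angles to SD, so U = D + (0, 6.9) = (-35.10, 6.900). On A1, D sits at bearing -90° from U; a 69° counterclockwise sweep puts L at bearing -21°, so L = U + 6.9·(cos -21°, sin -21°) = (-28.66, 4.427). Then |SL| = |L − S| = 29.00.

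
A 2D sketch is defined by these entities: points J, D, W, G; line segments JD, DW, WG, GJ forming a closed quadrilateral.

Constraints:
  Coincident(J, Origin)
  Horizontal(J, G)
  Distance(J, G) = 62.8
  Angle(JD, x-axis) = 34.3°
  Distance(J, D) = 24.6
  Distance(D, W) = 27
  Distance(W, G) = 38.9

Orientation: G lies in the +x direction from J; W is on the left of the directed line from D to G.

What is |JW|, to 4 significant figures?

51.49

Checks: |DW| = 27.00 ✓; |WG| = 38.90 ✓.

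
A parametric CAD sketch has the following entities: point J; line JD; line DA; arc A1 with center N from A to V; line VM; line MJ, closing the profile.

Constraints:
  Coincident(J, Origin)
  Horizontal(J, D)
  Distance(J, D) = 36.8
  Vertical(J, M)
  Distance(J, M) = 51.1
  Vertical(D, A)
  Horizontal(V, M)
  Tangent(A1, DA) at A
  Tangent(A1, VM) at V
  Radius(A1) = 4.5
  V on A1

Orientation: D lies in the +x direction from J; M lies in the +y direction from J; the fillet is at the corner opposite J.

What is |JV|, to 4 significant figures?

60.45

J is at the origin; JD is horizontal with |JD| = 36.8 and D on the +x side, so D = (36.80, 0.000). J and M share the same x with |JM| = 51.1 and M on the +y side, so M = (0.000, 51.10). The virtual corner opposite J is at (36.80, 51.10). Since A1 is tangent to DA there, NA ⟂ DA and the tangent condition forces NV to be normal to VM, with radius 4.5, so the center N sits 4.5 in from both sides at N = (32.30, 46.60). That places the tangent points at A = (36.80, 46.60) on DA and V = (32.30, 51.10) on VM. Then |JV| = |V − J| = 60.45.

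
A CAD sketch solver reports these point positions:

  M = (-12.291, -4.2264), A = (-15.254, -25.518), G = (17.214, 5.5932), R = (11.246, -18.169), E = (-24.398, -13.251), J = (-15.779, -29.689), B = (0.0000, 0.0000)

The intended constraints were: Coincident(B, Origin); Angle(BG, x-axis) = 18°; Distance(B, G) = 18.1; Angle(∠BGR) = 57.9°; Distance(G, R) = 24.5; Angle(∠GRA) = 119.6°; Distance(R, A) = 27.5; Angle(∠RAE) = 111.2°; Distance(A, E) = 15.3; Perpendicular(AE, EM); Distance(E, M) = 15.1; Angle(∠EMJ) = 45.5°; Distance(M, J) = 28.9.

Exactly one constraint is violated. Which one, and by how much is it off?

Distance(M, J) = 28.9 — off by 3.20.

B = (0.00, 0.00) ✓; BG at 18.00° ✓; |BG| = 18.10 ✓; ∠BGR = 57.90° ✓; |GR| = 24.50 ✓; ∠GRA = 119.6° ✓; |RA| = 27.50 ✓; ∠RAE = 111.2° ✓; |AE| = 15.30 ✓; ∠(AE, EM) = 90.00° ✓; |EM| = 15.10 ✓; ∠EMJ = 45.50° ✓; |MJ| = 25.70 ✗.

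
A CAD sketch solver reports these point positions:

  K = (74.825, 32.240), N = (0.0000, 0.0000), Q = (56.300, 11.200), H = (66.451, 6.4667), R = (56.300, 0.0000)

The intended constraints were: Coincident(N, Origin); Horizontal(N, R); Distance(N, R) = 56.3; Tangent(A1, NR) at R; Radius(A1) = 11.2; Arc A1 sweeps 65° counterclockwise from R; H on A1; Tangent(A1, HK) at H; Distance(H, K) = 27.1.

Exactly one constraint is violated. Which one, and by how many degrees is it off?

Tangent(A1, HK) at H — off by 7.00°.

N = (0.00, 0.00) ✓; N.y = 0.00, R.y = 0.00 ✓; |NR| = 56.30 ✓; ∠(QR, RN) = 90.00° ✓; |QR| = 11.20 ✓; bearing(Q→H) − bearing(Q→R) = 65.00° ✓; |QH| = 11.20 ✓; ∠(QH, HK) = 83.00° ✗; |HK| = 27.10 ✓.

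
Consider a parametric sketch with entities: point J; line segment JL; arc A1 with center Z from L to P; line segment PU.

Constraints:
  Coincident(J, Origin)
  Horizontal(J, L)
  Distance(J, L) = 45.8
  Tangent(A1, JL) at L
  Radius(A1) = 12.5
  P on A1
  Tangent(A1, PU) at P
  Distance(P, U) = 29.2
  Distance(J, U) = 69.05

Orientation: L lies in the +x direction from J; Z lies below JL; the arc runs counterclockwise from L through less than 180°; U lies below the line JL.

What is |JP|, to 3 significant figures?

41.2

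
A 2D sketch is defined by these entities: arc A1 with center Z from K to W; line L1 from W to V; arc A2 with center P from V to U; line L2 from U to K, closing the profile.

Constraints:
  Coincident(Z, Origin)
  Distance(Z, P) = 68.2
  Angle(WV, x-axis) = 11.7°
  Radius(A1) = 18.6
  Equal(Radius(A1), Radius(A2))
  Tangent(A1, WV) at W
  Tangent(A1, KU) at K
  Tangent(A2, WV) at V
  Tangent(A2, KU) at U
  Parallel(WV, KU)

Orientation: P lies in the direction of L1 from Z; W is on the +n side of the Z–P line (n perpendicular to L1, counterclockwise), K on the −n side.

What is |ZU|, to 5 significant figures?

70.691

The slot axis is L1's direction at 11.7°, so u = (cos 11.7°, sin 11.7°) = (0.97922, 0.20279) and n = (−sin 11.7°, cos 11.7°) = (-0.20279, 0.97922). Z is at the origin and P lies 68.2 along u from Z, so P = 68.2·u = (66.783, 13.830). Tangency of A1 to both parallel lines with radius 18.6 puts W and K at Z ± 18.6·n: W = (-3.7718, 18.214), K = (3.7718, -18.214). Equal radii place V and U the same way about P: V = P + 18.6·n = (63.011, 32.044), U = P − 18.6·n = (70.555, -4.3835). Then |ZU| = |U − Z| = 70.691.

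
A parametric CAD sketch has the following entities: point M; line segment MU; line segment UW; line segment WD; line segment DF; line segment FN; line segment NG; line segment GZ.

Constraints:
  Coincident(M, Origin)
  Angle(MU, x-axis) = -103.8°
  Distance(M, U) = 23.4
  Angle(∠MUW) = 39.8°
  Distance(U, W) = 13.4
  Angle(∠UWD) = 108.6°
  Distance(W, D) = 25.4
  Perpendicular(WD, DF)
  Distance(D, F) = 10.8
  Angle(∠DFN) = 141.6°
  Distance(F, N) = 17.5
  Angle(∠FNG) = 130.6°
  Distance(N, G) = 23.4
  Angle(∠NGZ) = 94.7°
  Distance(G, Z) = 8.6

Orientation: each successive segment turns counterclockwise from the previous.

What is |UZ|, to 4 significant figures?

6.995

M is at the origin; MU runs at -103.8° with length 23.4, so U = (-5.582, -22.72). ∠MUW = 39.8° gives UW at 36.40° from the x-axis; with |UW| = 13.4, W = (5.204, -14.77). ∠UWD = 108.6° gives WD at 107.8° from the x-axis; with |WD| = 25.4, D = (-2.561, 9.411). WD is perpendicular to DF, so DF runs at -162.2°; with |DF| = 10.8, F = (-12.84, 6.110). ∠DFN = 141.6° gives FN at -123.8° from the x-axis; with |FN| = 17.5, N = (-22.58, -8.432). ∠FNG = 130.6° gives NG at -74.40° from the x-axis; with |NG| = 23.4, G = (-16.29, -30.97). ∠NGZ = 94.7° gives GZ at 10.90° from the x-axis; with |GZ| = 8.6, Z = (-7.841, -29.34). Then |UZ| = |Z − U| = 6.995.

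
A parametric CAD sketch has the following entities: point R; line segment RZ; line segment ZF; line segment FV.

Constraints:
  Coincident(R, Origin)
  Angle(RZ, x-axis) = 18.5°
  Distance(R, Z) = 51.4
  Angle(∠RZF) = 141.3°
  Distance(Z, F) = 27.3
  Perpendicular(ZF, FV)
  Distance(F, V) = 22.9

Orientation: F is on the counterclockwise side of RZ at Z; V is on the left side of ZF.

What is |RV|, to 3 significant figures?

68.0

R is at the origin; RZ runs at 18.5° with length 51.4, so Z = 51.4·(cos 18.5°, sin 18.5°) = (48.7, 16.3). ∠RZF = 141.3°, so ZF runs at 18.5° + (180° − 141.3°) = 57.2° from the x-axis; with |ZF| = 27.3, F = Z + 27.3·(cos 57.2°, sin 57.2°) = (63.5, 39.3). The perpendicularity gives FV at right angles to ZF; with |FV| = 22.9 on the left of ZF, V = F + 22.9·(-0.841, 0.542) = (44.3, 51.7). Then |RV| = |V − R| = 68.0.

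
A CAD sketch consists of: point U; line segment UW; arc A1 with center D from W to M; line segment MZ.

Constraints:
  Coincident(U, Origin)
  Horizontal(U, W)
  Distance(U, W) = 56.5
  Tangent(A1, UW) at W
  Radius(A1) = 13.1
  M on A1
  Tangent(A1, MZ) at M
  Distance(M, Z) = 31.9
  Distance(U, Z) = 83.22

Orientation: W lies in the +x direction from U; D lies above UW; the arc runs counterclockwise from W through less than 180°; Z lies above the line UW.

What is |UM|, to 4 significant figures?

70.78

U is at the origin; UW is horizontal with |UW| = 56.5 and W on the +x side, so W = (56.50, 0.000). A1 meets UW tangentially, so DW is at right angles to UW, so D = W + (0, 13.1) = (56.50, 13.10). Since DM ⟂ MZ (tangency), |DZ| = √(13.1² + 31.9²) = 34.49 regardless of where M sits on A1. So Z lies on both circle(U, 83.22) and circle(D, 34.49); the above-UW intersection is Z = (70.15, 44.77). M is the foot of the tangent from Z: M = (69.60, 12.87).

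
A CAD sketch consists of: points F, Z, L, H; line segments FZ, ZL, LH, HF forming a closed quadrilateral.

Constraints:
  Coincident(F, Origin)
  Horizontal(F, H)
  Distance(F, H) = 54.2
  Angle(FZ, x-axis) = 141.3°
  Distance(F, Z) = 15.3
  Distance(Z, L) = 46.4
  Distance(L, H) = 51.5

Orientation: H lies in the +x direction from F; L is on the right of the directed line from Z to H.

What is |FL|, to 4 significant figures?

32.42

F is at the origin; F and H share the same y with |FH| = 54.2 and H in +x, so H = (54.2, 0). FZ runs at 141.3° with |FZ| = 15.3, so Z = (-11.94, 9.566). L is determined by |ZL| = 46.4 and |LH| = 51.5 together: it lies at the intersection of circle(Z, 46.4) and circle(H, 51.5). With |ZH| = 66.83, the foot of the radical line on ZH is 29.68 from Z and the perpendicular offset is √(46.4² − 29.68²) = 35.67. Taking the right-of-ZH solution: L = (12.33, -29.98).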